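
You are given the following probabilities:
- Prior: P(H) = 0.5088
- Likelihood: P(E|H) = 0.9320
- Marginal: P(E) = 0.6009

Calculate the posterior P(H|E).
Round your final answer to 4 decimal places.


Using Bayes' theorem:

P(H|E) = P(E|H) × P(H) / P(E)
       = 0.9320 × 0.5088 / 0.6009
       = 0.47420160 / 0.6009
       = 0.7892

The evidence strengthens our belief in H.
Prior: 0.5088 → Posterior: 0.7892


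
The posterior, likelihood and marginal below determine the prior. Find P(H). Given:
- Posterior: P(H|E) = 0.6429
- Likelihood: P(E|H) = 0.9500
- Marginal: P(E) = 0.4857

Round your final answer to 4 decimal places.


From Bayes' theorem: P(H|E) = P(E|H) × P(H) / P(E)

Rearranging for P(H):
P(H) = P(H|E) × P(E) / P(E|H)
     = 0.6429 × 0.4857 / 0.9500
     = 0.31225653 / 0.9500
     = 0.3287


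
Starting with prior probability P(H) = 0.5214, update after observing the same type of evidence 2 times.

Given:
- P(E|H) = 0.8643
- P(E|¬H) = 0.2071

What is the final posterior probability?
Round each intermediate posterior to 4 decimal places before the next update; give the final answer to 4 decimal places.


Sequential Bayesian updating:

Initial prior: P(H) = 0.5214

Update 1:
  P(E) = 0.8643 × 0.5214 + 0.2071 × 0.4786 = 0.45064602 + 0.09911806 = 0.54976408
  P(H|E) = 0.45064602 / 0.54976408 = 0.8197

Update 2:
  P(E) = 0.8643 × 0.8197 + 0.2071 × 0.1803 = 0.70846671 + 0.03734013 = 0.74580684
  P(H|E) = 0.70846671 / 0.74580684 = 0.9499

Final posterior: 0.9499


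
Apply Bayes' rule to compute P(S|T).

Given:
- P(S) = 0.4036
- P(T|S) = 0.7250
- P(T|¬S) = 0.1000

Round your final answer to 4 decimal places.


Bayes' theorem: P(S|T) = P(T|S) × P(S) / P(T)

Step 1: Calculate P(T) using law of total probability
P(T) = P(T|S)P(S) + P(T|¬S)P(¬S)
     = 0.7250 × 0.4036 + 0.1000 × 0.5964
     = 0.29261000 + 0.05964000
     = 0.35225000

Step 2: Apply Bayes' theorem
P(S|T) = P(T|S) × P(S) / P(T)
       = 0.29261000 / 0.35225000
       = 0.8307


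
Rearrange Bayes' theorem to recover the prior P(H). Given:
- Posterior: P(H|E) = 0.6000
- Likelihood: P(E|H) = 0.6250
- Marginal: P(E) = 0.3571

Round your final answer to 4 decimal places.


From Bayes' theorem: P(H|E) = P(E|H) × P(H) / P(E)

Rearranging for P(H):
P(H) = P(H|E) × P(E) / P(E|H)
     = 0.6000 × 0.3571 / 0.6250
     = 0.21426000 / 0.6250
     = 0.3428


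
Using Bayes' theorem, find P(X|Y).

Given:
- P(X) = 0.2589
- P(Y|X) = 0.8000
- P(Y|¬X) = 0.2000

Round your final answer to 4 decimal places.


Bayes' theorem: P(X|Y) = P(Y|X) × P(X) / P(Y)

Step 1: Calculate P(Y) using law of total probability
P(Y) = P(Y|X)P(X) + P(Y|¬X)P(¬X)
     = 0.8000 × 0.2589 + 0.2000 × 0.7411
     = 0.20712000 + 0.14822000
     = 0.35534000

Step 2: Apply Bayes' theorem
P(X|Y) = P(Y|X) × P(X) / P(Y)
       = 0.20712000 / 0.35534000
       = 0.5829


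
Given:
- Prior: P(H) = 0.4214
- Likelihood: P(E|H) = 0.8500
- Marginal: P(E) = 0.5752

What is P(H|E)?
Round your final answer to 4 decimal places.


Using Bayes' theorem:

P(H|E) = P(E|H) × P(H) / P(E)
       = 0.8500 × 0.4214 / 0.5752
       = 0.35819000 / 0.5752
       = 0.6227

The evidence strengthens our belief in H.
Prior: 0.4214 → Posterior: 0.6227


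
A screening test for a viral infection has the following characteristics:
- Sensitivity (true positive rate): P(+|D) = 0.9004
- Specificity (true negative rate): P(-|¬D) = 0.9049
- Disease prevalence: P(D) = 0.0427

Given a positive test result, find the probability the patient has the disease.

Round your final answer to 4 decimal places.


Let D = has disease, + = positive test

Given:
- P(D) = 0.0427 (prevalence)
- P(+|D) = 0.9004 (sensitivity)
- P(-|¬D) = 0.9049 (specificity)
- P(+|¬D) = 0.0951 (false positive rate = 1 - specificity)

Step 1: Find P(+)
P(+) = P(+|D)P(D) + P(+|¬D)P(¬D)
     = 0.9004 × 0.0427 + 0.0951 × 0.9573
     = 0.03844708 + 0.09103923
     = 0.12948631

Step 2: Apply Bayes' theorem for P(D|+)
P(D|+) = P(+|D)P(D) / P(+)
       = 0.03844708 / 0.12948631
       = 0.2969


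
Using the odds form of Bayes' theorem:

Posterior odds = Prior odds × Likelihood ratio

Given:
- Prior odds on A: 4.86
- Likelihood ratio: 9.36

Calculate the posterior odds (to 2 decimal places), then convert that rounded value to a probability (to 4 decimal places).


Step 1: Calculate posterior odds
Posterior odds = Prior odds × LR
               = 4.86 × 9.36
               = 45.49

Step 2: Convert to probability
P(A|E) = Posterior odds / (1 + Posterior odds)
       = 45.49 / (1 + 45.49)
       = 45.49 / 46.49
       = 0.9785

The evidence increased P(A) from 0.8294 to 0.9785.


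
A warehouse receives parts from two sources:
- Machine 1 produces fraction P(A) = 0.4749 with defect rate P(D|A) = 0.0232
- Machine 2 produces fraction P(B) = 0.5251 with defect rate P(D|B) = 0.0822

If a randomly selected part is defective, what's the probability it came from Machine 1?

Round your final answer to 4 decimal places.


Let A = from Machine 1, D = defective

Given:
- P(A) = 0.4749, P(B) = 0.5251
- P(D|A) = 0.0232, P(D|B) = 0.0822

Step 1: Find P(D)
P(D) = P(D|A)P(A) + P(D|B)P(B)
     = 0.0232 × 0.4749 + 0.0822 × 0.5251
     = 0.01101768 + 0.04316322
     = 0.05418090

Step 2: Apply Bayes' theorem
P(A|D) = P(D|A)P(A) / P(D)
       = 0.01101768 / 0.05418090
       = 0.2033


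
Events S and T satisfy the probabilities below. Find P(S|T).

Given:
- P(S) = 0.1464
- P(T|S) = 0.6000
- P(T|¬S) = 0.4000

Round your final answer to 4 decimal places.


Bayes' theorem: P(S|T) = P(T|S) × P(S) / P(T)

Step 1: Calculate P(T) using law of total probability
P(T) = P(T|S)P(S) + P(T|¬S)P(¬S)
     = 0.6000 × 0.1464 + 0.4000 × 0.8536
     = 0.08784000 + 0.34144000
     = 0.42928000

Step 2: Apply Bayes' theorem
P(S|T) = P(T|S) × P(S) / P(T)
       = 0.08784000 / 0.42928000
       = 0.2046


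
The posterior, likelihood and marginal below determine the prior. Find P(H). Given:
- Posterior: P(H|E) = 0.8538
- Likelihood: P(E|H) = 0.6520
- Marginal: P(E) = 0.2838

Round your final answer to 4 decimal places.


From Bayes' theorem: P(H|E) = P(E|H) × P(H) / P(E)

Rearranging for P(H):
P(H) = P(H|E) × P(E) / P(E|H)
     = 0.8538 × 0.2838 / 0.6520
     = 0.24230844 / 0.6520
     = 0.3716


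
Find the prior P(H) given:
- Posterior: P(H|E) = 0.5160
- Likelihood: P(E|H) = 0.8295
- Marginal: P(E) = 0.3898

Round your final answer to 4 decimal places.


From Bayes' theorem: P(H|E) = P(E|H) × P(H) / P(E)

Rearranging for P(H):
P(H) = P(H|E) × P(E) / P(E|H)
     = 0.5160 × 0.3898 / 0.8295
     = 0.20113680 / 0.8295
     = 0.2425


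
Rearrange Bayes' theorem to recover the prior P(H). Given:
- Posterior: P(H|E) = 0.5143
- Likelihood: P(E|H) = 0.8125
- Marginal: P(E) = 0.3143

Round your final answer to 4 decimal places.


From Bayes' theorem: P(H|E) = P(E|H) × P(H) / P(E)

Rearranging for P(H):
P(H) = P(H|E) × P(E) / P(E|H)
     = 0.5143 × 0.3143 / 0.8125
     = 0.16164449 / 0.8125
     = 0.1989


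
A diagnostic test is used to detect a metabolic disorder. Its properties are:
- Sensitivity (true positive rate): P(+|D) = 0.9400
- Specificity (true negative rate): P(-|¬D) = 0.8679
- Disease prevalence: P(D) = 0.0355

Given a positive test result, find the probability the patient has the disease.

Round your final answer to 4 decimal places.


Let D = has disease, + = positive test

Given:
- P(D) = 0.0355 (prevalence)
- P(+|D) = 0.9400 (sensitivity)
- P(-|¬D) = 0.8679 (specificity)
- P(+|¬D) = 0.1321 (false positive rate = 1 - specificity)

Step 1: Find P(+)
P(+) = P(+|D)P(D) + P(+|¬D)P(¬D)
     = 0.9400 × 0.0355 + 0.1321 × 0.9645
     = 0.03337000 + 0.12741045
     = 0.16078045

Step 2: Apply Bayes' theorem for P(D|+)
P(D|+) = P(+|D)P(D) / P(+)
       = 0.03337000 / 0.16078045
       = 0.2076


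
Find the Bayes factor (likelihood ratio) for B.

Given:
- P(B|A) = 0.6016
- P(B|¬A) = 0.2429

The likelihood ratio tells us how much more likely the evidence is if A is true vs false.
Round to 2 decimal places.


Likelihood Ratio (LR) = P(B|A) / P(B|¬A)

LR = 0.6016 / 0.2429
   = 2.48

The evidence is 2.48 times more likely if A is true than if A is false.
Because LR exceeds 1, B is evidence for A.


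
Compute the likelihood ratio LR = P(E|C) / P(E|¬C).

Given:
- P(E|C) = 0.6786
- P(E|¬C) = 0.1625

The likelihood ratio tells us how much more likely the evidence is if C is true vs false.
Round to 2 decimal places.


Likelihood Ratio (LR) = P(E|C) / P(E|¬C)

LR = 0.6786 / 0.1625
   = 4.18

The evidence is 4.18 times more likely if C is true than if C is false.
Since LR > 1, the evidence supports C over ¬C.


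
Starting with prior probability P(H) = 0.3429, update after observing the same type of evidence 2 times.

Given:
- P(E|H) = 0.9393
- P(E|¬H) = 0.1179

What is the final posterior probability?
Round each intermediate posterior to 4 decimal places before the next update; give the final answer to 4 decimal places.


Sequential Bayesian updating:

Initial prior: P(H) = 0.3429

Update 1:
  P(E) = 0.9393 × 0.3429 + 0.1179 × 0.6571 = 0.32208597 + 0.07747209 = 0.39955806
  P(H|E) = 0.32208597 / 0.39955806 = 0.8061

Update 2:
  P(E) = 0.9393 × 0.8061 + 0.1179 × 0.1939 = 0.75716973 + 0.02286081 = 0.78003054
  P(H|E) = 0.75716973 / 0.78003054 = 0.9707

Final posterior: 0.9707


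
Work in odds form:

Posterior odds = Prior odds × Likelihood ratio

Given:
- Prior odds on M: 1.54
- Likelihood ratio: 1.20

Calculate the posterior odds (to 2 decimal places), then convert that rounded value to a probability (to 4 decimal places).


Step 1: Calculate posterior odds
Posterior odds = Prior odds × LR
               = 1.54 × 1.20
               = 1.85

Step 2: Convert to probability
P(M|E) = Posterior odds / (1 + Posterior odds)
       = 1.85 / (1 + 1.85)
       = 1.85 / 2.85
       = 0.6491

The evidence increased P(M) from 0.6063 to 0.6491.


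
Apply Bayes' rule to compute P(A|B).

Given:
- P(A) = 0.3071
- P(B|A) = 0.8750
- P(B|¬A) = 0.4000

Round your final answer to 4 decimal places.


Bayes' theorem: P(A|B) = P(B|A) × P(A) / P(B)

Step 1: Calculate P(B) using law of total probability
P(B) = P(B|A)P(A) + P(B|¬A)P(¬A)
     = 0.8750 × 0.3071 + 0.4000 × 0.6929
     = 0.26871250 + 0.27716000
     = 0.54587250

Step 2: Apply Bayes' theorem
P(A|B) = P(B|A) × P(A) / P(B)
       = 0.26871250 / 0.54587250
       = 0.4923


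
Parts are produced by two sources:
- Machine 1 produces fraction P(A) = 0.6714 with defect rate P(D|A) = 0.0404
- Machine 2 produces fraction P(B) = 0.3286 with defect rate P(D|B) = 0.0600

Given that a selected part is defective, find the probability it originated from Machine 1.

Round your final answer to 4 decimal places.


Let A = from Machine 1, D = defective

Given:
- P(A) = 0.6714, P(B) = 0.3286
- P(D|A) = 0.0404, P(D|B) = 0.0600

Step 1: Find P(D)
P(D) = P(D|A)P(A) + P(D|B)P(B)
     = 0.0404 × 0.6714 + 0.0600 × 0.3286
     = 0.02712456 + 0.01971600
     = 0.04684056

Step 2: Apply Bayes' theorem
P(A|D) = P(D|A)P(A) / P(D)
       = 0.02712456 / 0.04684056
       = 0.5791


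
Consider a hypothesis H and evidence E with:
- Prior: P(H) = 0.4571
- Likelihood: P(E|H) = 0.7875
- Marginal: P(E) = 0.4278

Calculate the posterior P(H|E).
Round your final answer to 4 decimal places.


Using Bayes' theorem:

P(H|E) = P(E|H) × P(H) / P(E)
       = 0.7875 × 0.4571 / 0.4278
       = 0.35996625 / 0.4278
       = 0.8414

The evidence strengthens our belief in H.
Prior: 0.4571 → Posterior: 0.8414


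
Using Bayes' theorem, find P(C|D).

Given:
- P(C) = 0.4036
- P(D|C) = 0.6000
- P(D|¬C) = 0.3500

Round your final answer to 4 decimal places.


Bayes' theorem: P(C|D) = P(D|C) × P(C) / P(D)

Step 1: Calculate P(D) using law of total probability
P(D) = P(D|C)P(C) + P(D|¬C)P(¬C)
     = 0.6000 × 0.4036 + 0.3500 × 0.5964
     = 0.24216000 + 0.20874000
     = 0.45090000

Step 2: Apply Bayes' theorem
P(C|D) = P(D|C) × P(C) / P(D)
       = 0.24216000 / 0.45090000
       = 0.5371


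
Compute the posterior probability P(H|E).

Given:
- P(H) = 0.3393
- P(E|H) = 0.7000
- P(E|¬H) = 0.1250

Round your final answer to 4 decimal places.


Bayes' theorem: P(H|E) = P(E|H) × P(H) / P(E)

Step 1: Calculate P(E) using law of total probability
P(E) = P(E|H)P(H) + P(E|¬H)P(¬H)
     = 0.7000 × 0.3393 + 0.1250 × 0.6607
     = 0.23751000 + 0.08258750
     = 0.32009750

Step 2: Apply Bayes' theorem
P(H|E) = P(E|H) × P(H) / P(E)
       = 0.23751000 / 0.32009750
       = 0.7420


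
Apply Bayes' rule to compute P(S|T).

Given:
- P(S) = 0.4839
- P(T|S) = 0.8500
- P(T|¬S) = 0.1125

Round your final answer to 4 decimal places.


Bayes' theorem: P(S|T) = P(T|S) × P(S) / P(T)

Step 1: Calculate P(T) using law of total probability
P(T) = P(T|S)P(S) + P(T|¬S)P(¬S)
     = 0.8500 × 0.4839 + 0.1125 × 0.5161
     = 0.41131500 + 0.05806125
     = 0.46937625

Step 2: Apply Bayes' theorem
P(S|T) = P(T|S) × P(S) / P(T)
       = 0.41131500 / 0.46937625
       = 0.8763


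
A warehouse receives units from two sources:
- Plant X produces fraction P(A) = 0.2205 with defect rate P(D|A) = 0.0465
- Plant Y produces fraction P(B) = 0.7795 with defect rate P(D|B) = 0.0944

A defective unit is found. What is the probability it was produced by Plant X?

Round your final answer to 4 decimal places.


Let A = from Plant X, D = defective

Given:
- P(A) = 0.2205, P(B) = 0.7795
- P(D|A) = 0.0465, P(D|B) = 0.0944

Step 1: Find P(D)
P(D) = P(D|A)P(A) + P(D|B)P(B)
     = 0.0465 × 0.2205 + 0.0944 × 0.7795
     = 0.01025325 + 0.07358480
     = 0.08383805

Step 2: Apply Bayes' theorem
P(A|D) = P(D|A)P(A) / P(D)
       = 0.01025325 / 0.08383805
       = 0.1223


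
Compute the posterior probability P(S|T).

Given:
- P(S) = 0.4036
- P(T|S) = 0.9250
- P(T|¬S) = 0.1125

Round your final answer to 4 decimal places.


Bayes' theorem: P(S|T) = P(T|S) × P(S) / P(T)

Step 1: Calculate P(T) using law of total probability
P(T) = P(T|S)P(S) + P(T|¬S)P(¬S)
     = 0.9250 × 0.4036 + 0.1125 × 0.5964
     = 0.37333000 + 0.06709500
     = 0.44042500

Step 2: Apply Bayes' theorem
P(S|T) = P(T|S) × P(S) / P(T)
       = 0.37333000 / 0.44042500
       = 0.8477


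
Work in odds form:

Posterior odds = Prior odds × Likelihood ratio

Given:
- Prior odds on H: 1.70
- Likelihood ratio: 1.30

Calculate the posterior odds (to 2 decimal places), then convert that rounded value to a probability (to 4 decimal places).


Step 1: Calculate posterior odds
Posterior odds = Prior odds × LR
               = 1.70 × 1.30
               = 2.21

Step 2: Convert to probability
P(H|E) = Posterior odds / (1 + Posterior odds)
       = 2.21 / (1 + 2.21)
       = 2.21 / 3.21
       = 0.6885

The evidence increased P(H) from 0.6296 to 0.6885.


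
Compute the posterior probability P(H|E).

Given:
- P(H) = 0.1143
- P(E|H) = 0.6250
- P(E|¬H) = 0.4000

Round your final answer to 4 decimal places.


Bayes' theorem: P(H|E) = P(E|H) × P(H) / P(E)

Step 1: Calculate P(E) using law of total probability
P(E) = P(E|H)P(H) + P(E|¬H)P(¬H)
     = 0.6250 × 0.1143 + 0.4000 × 0.8857
     = 0.07143750 + 0.35428000
     = 0.42571750

Step 2: Apply Bayes' theorem
P(H|E) = P(E|H) × P(H) / P(E)
       = 0.07143750 / 0.42571750
       = 0.1678


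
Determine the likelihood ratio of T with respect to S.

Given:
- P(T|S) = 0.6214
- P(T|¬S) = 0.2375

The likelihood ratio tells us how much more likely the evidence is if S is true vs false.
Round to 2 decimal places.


Likelihood Ratio (LR) = P(T|S) / P(T|¬S)

LR = 0.6214 / 0.2375
   = 2.62

The evidence is 2.62 times more likely if S is true than if S is false.
Since LR > 1, the evidence supports S over ¬S.


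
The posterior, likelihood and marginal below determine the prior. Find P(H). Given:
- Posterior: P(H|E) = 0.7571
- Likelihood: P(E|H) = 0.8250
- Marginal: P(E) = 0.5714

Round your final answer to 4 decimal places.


From Bayes' theorem: P(H|E) = P(E|H) × P(H) / P(E)

Rearranging for P(H):
P(H) = P(H|E) × P(E) / P(E|H)
     = 0.7571 × 0.5714 / 0.8250
     = 0.43260694 / 0.8250
     = 0.5244


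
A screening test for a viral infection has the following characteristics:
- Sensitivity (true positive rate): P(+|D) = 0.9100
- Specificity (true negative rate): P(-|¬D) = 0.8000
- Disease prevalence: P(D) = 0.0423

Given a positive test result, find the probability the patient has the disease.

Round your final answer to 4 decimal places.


Let D = has disease, + = positive test

Given:
- P(D) = 0.0423 (prevalence)
- P(+|D) = 0.9100 (sensitivity)
- P(-|¬D) = 0.8000 (specificity)
- P(+|¬D) = 0.2000 (false positive rate = 1 - specificity)

Step 1: Find P(+)
P(+) = P(+|D)P(D) + P(+|¬D)P(¬D)
     = 0.9100 × 0.0423 + 0.2000 × 0.9577
     = 0.03849300 + 0.19154000
     = 0.23003300

Step 2: Apply Bayes' theorem for P(D|+)
P(D|+) = P(+|D)P(D) / P(+)
       = 0.03849300 / 0.23003300
       = 0.1673


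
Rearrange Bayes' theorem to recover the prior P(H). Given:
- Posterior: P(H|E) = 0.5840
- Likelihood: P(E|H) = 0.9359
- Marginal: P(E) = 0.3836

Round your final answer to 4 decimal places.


From Bayes' theorem: P(H|E) = P(E|H) × P(H) / P(E)

Rearranging for P(H):
P(H) = P(H|E) × P(E) / P(E|H)
     = 0.5840 × 0.3836 / 0.9359
     = 0.22402240 / 0.9359
     = 0.2394


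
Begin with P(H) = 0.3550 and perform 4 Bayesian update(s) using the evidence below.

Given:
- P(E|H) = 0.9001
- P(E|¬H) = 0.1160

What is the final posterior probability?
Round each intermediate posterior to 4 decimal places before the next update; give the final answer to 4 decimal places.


Sequential Bayesian updating:

Initial prior: P(H) = 0.3550

Update 1:
  P(E) = 0.9001 × 0.3550 + 0.1160 × 0.6450 = 0.31953550 + 0.07482000 = 0.39435550
  P(H|E) = 0.31953550 / 0.39435550 = 0.8103

Update 2:
  P(E) = 0.9001 × 0.8103 + 0.1160 × 0.1897 = 0.72935103 + 0.02200520 = 0.75135623
  P(H|E) = 0.72935103 / 0.75135623 = 0.9707

Update 3:
  P(E) = 0.9001 × 0.9707 + 0.1160 × 0.0293 = 0.87372707 + 0.00339880 = 0.87712587
  P(H|E) = 0.87372707 / 0.87712587 = 0.9961

Update 4:
  P(E) = 0.9001 × 0.9961 + 0.1160 × 0.0039 = 0.89658961 + 0.00045240 = 0.89704201
  P(H|E) = 0.89658961 / 0.89704201 = 0.9995

Final posterior: 0.9995


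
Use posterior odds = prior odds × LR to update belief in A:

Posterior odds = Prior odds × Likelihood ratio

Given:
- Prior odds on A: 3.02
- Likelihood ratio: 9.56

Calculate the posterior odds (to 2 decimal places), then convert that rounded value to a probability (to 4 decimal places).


Step 1: Calculate posterior odds
Posterior odds = Prior odds × LR
               = 3.02 × 9.56
               = 28.87

Step 2: Convert to probability
P(A|E) = Posterior odds / (1 + Posterior odds)
       = 28.87 / (1 + 28.87)
       = 28.87 / 29.87
       = 0.9665

The evidence increased P(A) from 0.7512 to 0.9665.


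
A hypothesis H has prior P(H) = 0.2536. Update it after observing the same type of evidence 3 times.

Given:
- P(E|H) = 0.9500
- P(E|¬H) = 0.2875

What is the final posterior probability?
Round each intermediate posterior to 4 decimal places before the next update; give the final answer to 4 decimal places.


Sequential Bayesian updating:

Initial prior: P(H) = 0.2536

Update 1:
  P(E) = 0.9500 × 0.2536 + 0.2875 × 0.7464 = 0.24092000 + 0.21459000 = 0.45551000
  P(H|E) = 0.24092000 / 0.45551000 = 0.5289

Update 2:
  P(E) = 0.9500 × 0.5289 + 0.2875 × 0.4711 = 0.50245500 + 0.13544125 = 0.63789625
  P(H|E) = 0.50245500 / 0.63789625 = 0.7877

Update 3:
  P(E) = 0.9500 × 0.7877 + 0.2875 × 0.2123 = 0.74831500 + 0.06103625 = 0.80935125
  P(H|E) = 0.74831500 / 0.80935125 = 0.9246

Final posterior: 0.9246


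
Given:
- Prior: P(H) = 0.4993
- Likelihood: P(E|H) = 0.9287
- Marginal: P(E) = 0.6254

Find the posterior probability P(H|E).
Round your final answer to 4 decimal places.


Using Bayes' theorem:

P(H|E) = P(E|H) × P(H) / P(E)
       = 0.9287 × 0.4993 / 0.6254
       = 0.46369991 / 0.6254
       = 0.7414

The evidence strengthens our belief in H.
Prior: 0.4993 → Posterior: 0.7414


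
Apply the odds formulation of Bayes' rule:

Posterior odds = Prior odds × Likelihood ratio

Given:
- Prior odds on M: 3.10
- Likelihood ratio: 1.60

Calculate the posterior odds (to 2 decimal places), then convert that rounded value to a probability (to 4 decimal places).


Step 1: Calculate posterior odds
Posterior odds = Prior odds × LR
               = 3.10 × 1.60
               = 4.96

Step 2: Convert to probability
P(M|E) = Posterior odds / (1 + Posterior odds)
       = 4.96 / (1 + 4.96)
       = 4.96 / 5.96
       = 0.8322

The evidence increased P(M) from 0.7561 to 0.8322.


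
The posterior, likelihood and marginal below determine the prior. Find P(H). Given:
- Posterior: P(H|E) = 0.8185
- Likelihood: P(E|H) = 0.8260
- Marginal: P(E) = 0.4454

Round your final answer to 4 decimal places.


From Bayes' theorem: P(H|E) = P(E|H) × P(H) / P(E)

Rearranging for P(H):
P(H) = P(H|E) × P(E) / P(E|H)
     = 0.8185 × 0.4454 / 0.8260
     = 0.36455990 / 0.8260
     = 0.4414


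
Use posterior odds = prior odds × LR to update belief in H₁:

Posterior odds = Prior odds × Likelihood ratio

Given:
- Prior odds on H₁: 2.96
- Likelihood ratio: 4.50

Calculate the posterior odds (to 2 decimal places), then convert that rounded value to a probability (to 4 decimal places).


Step 1: Calculate posterior odds
Posterior odds = Prior odds × LR
               = 2.96 × 4.50
               = 13.32

Step 2: Convert to probability
P(H₁|E) = Posterior odds / (1 + Posterior odds)
       = 13.32 / (1 + 13.32)
       = 13.32 / 14.32
       = 0.9302

The evidence increased P(H₁) from 0.7475 to 0.9302.


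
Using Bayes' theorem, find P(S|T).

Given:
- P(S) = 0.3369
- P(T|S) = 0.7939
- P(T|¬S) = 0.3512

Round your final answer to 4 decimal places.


Bayes' theorem: P(S|T) = P(T|S) × P(S) / P(T)

Step 1: Calculate P(T) using law of total probability
P(T) = P(T|S)P(S) + P(T|¬S)P(¬S)
     = 0.7939 × 0.3369 + 0.3512 × 0.6631
     = 0.26746491 + 0.23288072
     = 0.50034563

Step 2: Apply Bayes' theorem
P(S|T) = P(T|S) × P(S) / P(T)
       = 0.26746491 / 0.50034563
       = 0.5346


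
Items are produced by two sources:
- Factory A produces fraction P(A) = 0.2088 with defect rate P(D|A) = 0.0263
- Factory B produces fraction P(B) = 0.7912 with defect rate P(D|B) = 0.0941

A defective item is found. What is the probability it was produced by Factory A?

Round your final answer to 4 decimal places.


Let A = from Factory A, D = defective

Given:
- P(A) = 0.2088, P(B) = 0.7912
- P(D|A) = 0.0263, P(D|B) = 0.0941

Step 1: Find P(D)
P(D) = P(D|A)P(A) + P(D|B)P(B)
     = 0.0263 × 0.2088 + 0.0941 × 0.7912
     = 0.00549144 + 0.07445192
     = 0.07994336

Step 2: Apply Bayes' theorem
P(A|D) = P(D|A)P(A) / P(D)
       = 0.00549144 / 0.07994336
       = 0.0687


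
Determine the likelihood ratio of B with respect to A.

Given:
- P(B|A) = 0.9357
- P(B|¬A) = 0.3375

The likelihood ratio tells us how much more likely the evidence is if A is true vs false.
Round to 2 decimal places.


Likelihood Ratio (LR) = P(B|A) / P(B|¬A)

LR = 0.9357 / 0.3375
   = 2.77

The evidence is 2.77 times more likely if A is true than if A is false.
LR > 1, so observing B raises the odds in favor of A.


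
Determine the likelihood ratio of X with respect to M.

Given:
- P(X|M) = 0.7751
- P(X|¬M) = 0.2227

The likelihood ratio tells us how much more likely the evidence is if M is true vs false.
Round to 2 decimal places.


Likelihood Ratio (LR) = P(X|M) / P(X|¬M)

LR = 0.7751 / 0.2227
   = 3.48

The evidence is 3.48 times more likely if M is true than if M is false.
Because LR exceeds 1, X is evidence for M.


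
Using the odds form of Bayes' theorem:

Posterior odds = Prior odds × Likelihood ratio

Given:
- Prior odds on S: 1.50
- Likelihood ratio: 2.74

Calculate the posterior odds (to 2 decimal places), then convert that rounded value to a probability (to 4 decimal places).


Step 1: Calculate posterior odds
Posterior odds = Prior odds × LR
               = 1.50 × 2.74
               = 4.11

Step 2: Convert to probability
P(S|E) = Posterior odds / (1 + Posterior odds)
       = 4.11 / (1 + 4.11)
       = 4.11 / 5.11
       = 0.8043

The evidence increased P(S) from 0.6000 to 0.8043.


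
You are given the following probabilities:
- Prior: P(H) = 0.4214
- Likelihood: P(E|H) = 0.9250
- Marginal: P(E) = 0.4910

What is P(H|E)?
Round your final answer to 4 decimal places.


Using Bayes' theorem:

P(H|E) = P(E|H) × P(H) / P(E)
       = 0.9250 × 0.4214 / 0.4910
       = 0.38979500 / 0.4910
       = 0.7939

The evidence strengthens our belief in H.
Prior: 0.4214 → Posterior: 0.7939


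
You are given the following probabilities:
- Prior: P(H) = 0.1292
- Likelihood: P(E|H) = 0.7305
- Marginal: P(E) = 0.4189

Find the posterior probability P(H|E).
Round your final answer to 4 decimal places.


Using Bayes' theorem:

P(H|E) = P(E|H) × P(H) / P(E)
       = 0.7305 × 0.1292 / 0.4189
       = 0.09438060 / 0.4189
       = 0.2253

The evidence strengthens our belief in H.
Prior: 0.1292 → Posterior: 0.2253


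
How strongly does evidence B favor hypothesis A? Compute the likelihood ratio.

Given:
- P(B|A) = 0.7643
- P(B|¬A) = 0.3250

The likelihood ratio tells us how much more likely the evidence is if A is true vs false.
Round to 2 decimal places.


Likelihood Ratio (LR) = P(B|A) / P(B|¬A)

LR = 0.7643 / 0.3250
   = 2.35

The evidence is 2.35 times more likely if A is true than if A is false.
Because LR exceeds 1, B is evidence for A.


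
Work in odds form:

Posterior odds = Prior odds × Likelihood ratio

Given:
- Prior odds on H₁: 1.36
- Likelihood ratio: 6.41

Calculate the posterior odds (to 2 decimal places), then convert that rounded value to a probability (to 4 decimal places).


Step 1: Calculate posterior odds
Posterior odds = Prior odds × LR
               = 1.36 × 6.41
               = 8.72

Step 2: Convert to probability
P(H₁|E) = Posterior odds / (1 + Posterior odds)
       = 8.72 / (1 + 8.72)
       = 8.72 / 9.72
       = 0.8971

The evidence increased P(H₁) from 0.5763 to 0.8971.


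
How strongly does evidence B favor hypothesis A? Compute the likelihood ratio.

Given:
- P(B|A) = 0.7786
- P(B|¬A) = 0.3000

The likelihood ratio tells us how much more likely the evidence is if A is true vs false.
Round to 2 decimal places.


Likelihood Ratio (LR) = P(B|A) / P(B|¬A)

LR = 0.7786 / 0.3000
   = 2.60

The evidence is 2.60 times more likely if A is true than if A is false.
LR > 1, so observing B raises the odds in favor of A.


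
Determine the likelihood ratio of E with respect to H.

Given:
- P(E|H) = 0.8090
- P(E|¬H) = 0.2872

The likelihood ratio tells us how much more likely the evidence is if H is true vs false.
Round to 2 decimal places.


Likelihood Ratio (LR) = P(E|H) / P(E|¬H)

LR = 0.8090 / 0.2872
   = 2.82

The evidence is 2.82 times more likely if H is true than if H is false.
Because LR exceeds 1, E is evidence for H.


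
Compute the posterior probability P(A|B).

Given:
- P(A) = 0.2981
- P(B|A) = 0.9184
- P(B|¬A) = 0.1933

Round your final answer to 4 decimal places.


Bayes' theorem: P(A|B) = P(B|A) × P(A) / P(B)

Step 1: Calculate P(B) using law of total probability
P(B) = P(B|A)P(A) + P(B|¬A)P(¬A)
     = 0.9184 × 0.2981 + 0.1933 × 0.7019
     = 0.27377504 + 0.13567727
     = 0.40945231

Step 2: Apply Bayes' theorem
P(A|B) = P(B|A) × P(A) / P(B)
       = 0.27377504 / 0.40945231
       = 0.6686


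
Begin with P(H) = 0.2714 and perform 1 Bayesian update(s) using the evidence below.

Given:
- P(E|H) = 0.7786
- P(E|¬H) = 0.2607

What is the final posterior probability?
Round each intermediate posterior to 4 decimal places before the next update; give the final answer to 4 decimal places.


Sequential Bayesian updating:

Initial prior: P(H) = 0.2714

Update 1:
  P(E) = 0.7786 × 0.2714 + 0.2607 × 0.7286 = 0.21131204 + 0.18994602 = 0.40125806
  P(H|E) = 0.21131204 / 0.40125806 = 0.5266

Final posterior: 0.5266


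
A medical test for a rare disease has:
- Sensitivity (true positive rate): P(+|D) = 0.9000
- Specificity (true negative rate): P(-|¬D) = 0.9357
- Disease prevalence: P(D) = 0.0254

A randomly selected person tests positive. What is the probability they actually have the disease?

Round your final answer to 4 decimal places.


Let D = has disease, + = positive test

Given:
- P(D) = 0.0254 (prevalence)
- P(+|D) = 0.9000 (sensitivity)
- P(-|¬D) = 0.9357 (specificity)
- P(+|¬D) = 0.0643 (false positive rate = 1 - specificity)

Step 1: Find P(+)
P(+) = P(+|D)P(D) + P(+|¬D)P(¬D)
     = 0.9000 × 0.0254 + 0.0643 × 0.9746
     = 0.02286000 + 0.06266678
     = 0.08552678

Step 2: Apply Bayes' theorem for P(D|+)
P(D|+) = P(+|D)P(D) / P(+)
       = 0.02286000 / 0.08552678
       = 0.2673


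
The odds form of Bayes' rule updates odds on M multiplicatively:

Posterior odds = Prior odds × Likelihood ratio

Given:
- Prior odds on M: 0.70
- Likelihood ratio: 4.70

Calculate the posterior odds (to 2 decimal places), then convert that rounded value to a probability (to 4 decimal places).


Step 1: Calculate posterior odds
Posterior odds = Prior odds × LR
               = 0.70 × 4.70
               = 3.29

Step 2: Convert to probability
P(M|E) = Posterior odds / (1 + Posterior odds)
       = 3.29 / (1 + 3.29)
       = 3.29 / 4.29
       = 0.7669

The evidence increased P(M) from 0.4118 to 0.7669.


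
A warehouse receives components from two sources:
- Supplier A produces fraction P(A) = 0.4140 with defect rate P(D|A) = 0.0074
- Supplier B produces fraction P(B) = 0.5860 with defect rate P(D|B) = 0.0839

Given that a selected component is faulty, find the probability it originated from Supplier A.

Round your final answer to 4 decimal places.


Let A = from Supplier A, D = faulty

Given:
- P(A) = 0.4140, P(B) = 0.5860
- P(D|A) = 0.0074, P(D|B) = 0.0839

Step 1: Find P(D)
P(D) = P(D|A)P(A) + P(D|B)P(B)
     = 0.0074 × 0.4140 + 0.0839 × 0.5860
     = 0.00306360 + 0.04916540
     = 0.05222900

Step 2: Apply Bayes' theorem
P(A|D) = P(D|A)P(A) / P(D)
       = 0.00306360 / 0.05222900
       = 0.0587


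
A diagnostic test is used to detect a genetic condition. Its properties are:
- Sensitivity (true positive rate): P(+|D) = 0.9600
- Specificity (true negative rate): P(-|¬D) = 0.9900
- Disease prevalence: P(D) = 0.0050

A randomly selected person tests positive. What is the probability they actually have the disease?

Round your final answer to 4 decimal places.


Let D = has disease, + = positive test

Given:
- P(D) = 0.0050 (prevalence)
- P(+|D) = 0.9600 (sensitivity)
- P(-|¬D) = 0.9900 (specificity)
- P(+|¬D) = 0.0100 (false positive rate = 1 - specificity)

Step 1: Find P(+)
P(+) = P(+|D)P(D) + P(+|¬D)P(¬D)
     = 0.9600 × 0.0050 + 0.0100 × 0.9950
     = 0.00480000 + 0.00995000
     = 0.01475000

Step 2: Apply Bayes' theorem for P(D|+)
P(D|+) = P(+|D)P(D) / P(+)
       = 0.00480000 / 0.01475000
       = 0.3254


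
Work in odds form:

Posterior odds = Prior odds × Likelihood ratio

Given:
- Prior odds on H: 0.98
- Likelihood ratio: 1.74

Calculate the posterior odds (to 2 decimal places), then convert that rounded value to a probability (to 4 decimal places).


Step 1: Calculate posterior odds
Posterior odds = Prior odds × LR
               = 0.98 × 1.74
               = 1.71

Step 2: Convert to probability
P(H|E) = Posterior odds / (1 + Posterior odds)
       = 1.71 / (1 + 1.71)
       = 1.71 / 2.71
       = 0.6310

The evidence increased P(H) from 0.4949 to 0.6310.


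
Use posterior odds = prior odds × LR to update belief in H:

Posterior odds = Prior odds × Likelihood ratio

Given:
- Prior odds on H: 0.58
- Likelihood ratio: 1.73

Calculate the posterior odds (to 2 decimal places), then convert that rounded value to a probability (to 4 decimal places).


Step 1: Calculate posterior odds
Posterior odds = Prior odds × LR
               = 0.58 × 1.73
               = 1.00

Step 2: Convert to probability
P(H|E) = Posterior odds / (1 + Posterior odds)
       = 1.00 / (1 + 1.00)
       = 1.00 / 2.00
       = 0.5000

The evidence increased P(H) from 0.3671 to 0.5000.


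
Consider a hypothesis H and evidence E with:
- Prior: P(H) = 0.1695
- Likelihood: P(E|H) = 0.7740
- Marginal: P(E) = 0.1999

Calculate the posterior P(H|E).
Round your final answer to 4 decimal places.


Using Bayes' theorem:

P(H|E) = P(E|H) × P(H) / P(E)
       = 0.7740 × 0.1695 / 0.1999
       = 0.13119300 / 0.1999
       = 0.6563

The evidence strengthens our belief in H.
Prior: 0.1695 → Posterior: 0.6563


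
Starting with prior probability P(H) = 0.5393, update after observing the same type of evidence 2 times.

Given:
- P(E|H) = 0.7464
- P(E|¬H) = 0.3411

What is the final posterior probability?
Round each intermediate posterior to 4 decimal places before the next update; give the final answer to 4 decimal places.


Sequential Bayesian updating:

Initial prior: P(H) = 0.5393

Update 1:
  P(E) = 0.7464 × 0.5393 + 0.3411 × 0.4607 = 0.40253352 + 0.15714477 = 0.55967829
  P(H|E) = 0.40253352 / 0.55967829 = 0.7192

Update 2:
  P(E) = 0.7464 × 0.7192 + 0.3411 × 0.2808 = 0.53681088 + 0.09578088 = 0.63259176
  P(H|E) = 0.53681088 / 0.63259176 = 0.8486

Final posterior: 0.8486


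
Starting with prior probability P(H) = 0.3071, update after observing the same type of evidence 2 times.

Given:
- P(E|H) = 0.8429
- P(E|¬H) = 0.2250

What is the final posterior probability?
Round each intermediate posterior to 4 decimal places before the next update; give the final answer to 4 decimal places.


Sequential Bayesian updating:

Initial prior: P(H) = 0.3071

Update 1:
  P(E) = 0.8429 × 0.3071 + 0.2250 × 0.6929 = 0.25885459 + 0.15590250 = 0.41475709
  P(H|E) = 0.25885459 / 0.41475709 = 0.6241

Update 2:
  P(E) = 0.8429 × 0.6241 + 0.2250 × 0.3759 = 0.52605389 + 0.08457750 = 0.61063139
  P(H|E) = 0.52605389 / 0.61063139 = 0.8615

Final posterior: 0.8615


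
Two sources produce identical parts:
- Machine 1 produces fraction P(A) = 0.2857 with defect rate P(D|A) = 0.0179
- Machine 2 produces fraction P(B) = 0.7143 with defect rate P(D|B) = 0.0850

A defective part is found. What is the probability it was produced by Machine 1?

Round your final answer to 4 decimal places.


Let A = from Machine 1, D = defective

Given:
- P(A) = 0.2857, P(B) = 0.7143
- P(D|A) = 0.0179, P(D|B) = 0.0850

Step 1: Find P(D)
P(D) = P(D|A)P(A) + P(D|B)P(B)
     = 0.0179 × 0.2857 + 0.0850 × 0.7143
     = 0.00511403 + 0.06071550
     = 0.06582953

Step 2: Apply Bayes' theorem
P(A|D) = P(D|A)P(A) / P(D)
       = 0.00511403 / 0.06582953
       = 0.0777


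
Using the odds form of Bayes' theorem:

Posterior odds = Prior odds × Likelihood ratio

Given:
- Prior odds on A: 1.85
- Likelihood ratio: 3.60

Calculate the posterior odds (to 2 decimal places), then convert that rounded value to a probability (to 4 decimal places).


Step 1: Calculate posterior odds
Posterior odds = Prior odds × LR
               = 1.85 × 3.60
               = 6.66

Step 2: Convert to probability
P(A|E) = Posterior odds / (1 + Posterior odds)
       = 6.66 / (1 + 6.66)
       = 6.66 / 7.66
       = 0.8695

The evidence increased P(A) from 0.6491 to 0.8695.


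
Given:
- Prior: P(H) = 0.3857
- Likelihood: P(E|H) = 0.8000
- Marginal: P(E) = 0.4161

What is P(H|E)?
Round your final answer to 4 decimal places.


Using Bayes' theorem:

P(H|E) = P(E|H) × P(H) / P(E)
       = 0.8000 × 0.3857 / 0.4161
       = 0.30856000 / 0.4161
       = 0.7416

The evidence strengthens our belief in H.
Prior: 0.3857 → Posterior: 0.7416


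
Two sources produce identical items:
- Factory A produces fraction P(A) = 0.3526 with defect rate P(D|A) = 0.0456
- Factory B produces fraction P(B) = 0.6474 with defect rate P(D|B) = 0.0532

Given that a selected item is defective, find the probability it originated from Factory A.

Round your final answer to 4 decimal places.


Let A = from Factory A, D = defective

Given:
- P(A) = 0.3526, P(B) = 0.6474
- P(D|A) = 0.0456, P(D|B) = 0.0532

Step 1: Find P(D)
P(D) = P(D|A)P(A) + P(D|B)P(B)
     = 0.0456 × 0.3526 + 0.0532 × 0.6474
     = 0.01607856 + 0.03444168
     = 0.05052024

Step 2: Apply Bayes' theorem
P(A|D) = P(D|A)P(A) / P(D)
       = 0.01607856 / 0.05052024
       = 0.3183


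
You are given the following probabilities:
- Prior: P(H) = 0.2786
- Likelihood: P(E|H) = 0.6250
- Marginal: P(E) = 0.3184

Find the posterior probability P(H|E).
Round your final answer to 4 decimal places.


Using Bayes' theorem:

P(H|E) = P(E|H) × P(H) / P(E)
       = 0.6250 × 0.2786 / 0.3184
       = 0.17412500 / 0.3184
       = 0.5469

The evidence strengthens our belief in H.
Prior: 0.2786 → Posterior: 0.5469


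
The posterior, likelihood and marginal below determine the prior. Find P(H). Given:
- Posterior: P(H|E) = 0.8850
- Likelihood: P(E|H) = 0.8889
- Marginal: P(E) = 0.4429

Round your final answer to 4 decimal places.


From Bayes' theorem: P(H|E) = P(E|H) × P(H) / P(E)

Rearranging for P(H):
P(H) = P(H|E) × P(E) / P(E|H)
     = 0.8850 × 0.4429 / 0.8889
     = 0.39196650 / 0.8889
     = 0.4410


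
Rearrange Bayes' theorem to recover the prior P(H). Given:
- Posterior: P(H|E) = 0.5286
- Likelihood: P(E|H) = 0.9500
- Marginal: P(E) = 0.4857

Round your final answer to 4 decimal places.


From Bayes' theorem: P(H|E) = P(E|H) × P(H) / P(E)

Rearranging for P(H):
P(H) = P(H|E) × P(E) / P(E|H)
     = 0.5286 × 0.4857 / 0.9500
     = 0.25674102 / 0.9500
     = 0.2703


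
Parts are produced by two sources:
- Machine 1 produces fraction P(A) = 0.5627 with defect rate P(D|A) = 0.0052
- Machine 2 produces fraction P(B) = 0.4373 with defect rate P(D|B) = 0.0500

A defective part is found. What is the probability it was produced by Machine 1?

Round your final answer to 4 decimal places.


Let A = from Machine 1, D = defective

Given:
- P(A) = 0.5627, P(B) = 0.4373
- P(D|A) = 0.0052, P(D|B) = 0.0500

Step 1: Find P(D)
P(D) = P(D|A)P(A) + P(D|B)P(B)
     = 0.0052 × 0.5627 + 0.0500 × 0.4373
     = 0.00292604 + 0.02186500
     = 0.02479104

Step 2: Apply Bayes' theorem
P(A|D) = P(D|A)P(A) / P(D)
       = 0.00292604 / 0.02479104
       = 0.1180


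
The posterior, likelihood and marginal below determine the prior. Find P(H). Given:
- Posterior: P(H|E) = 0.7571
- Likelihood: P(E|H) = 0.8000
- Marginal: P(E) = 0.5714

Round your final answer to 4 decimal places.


From Bayes' theorem: P(H|E) = P(E|H) × P(H) / P(E)

Rearranging for P(H):
P(H) = P(H|E) × P(E) / P(E|H)
     = 0.7571 × 0.5714 / 0.8000
     = 0.43260694 / 0.8000
     = 0.5408


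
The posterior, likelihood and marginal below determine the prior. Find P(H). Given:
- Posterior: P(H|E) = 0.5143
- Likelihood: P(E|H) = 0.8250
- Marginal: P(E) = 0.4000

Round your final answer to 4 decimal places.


From Bayes' theorem: P(H|E) = P(E|H) × P(H) / P(E)

Rearranging for P(H):
P(H) = P(H|E) × P(E) / P(E|H)
     = 0.5143 × 0.4000 / 0.8250
     = 0.20572000 / 0.8250
     = 0.2494


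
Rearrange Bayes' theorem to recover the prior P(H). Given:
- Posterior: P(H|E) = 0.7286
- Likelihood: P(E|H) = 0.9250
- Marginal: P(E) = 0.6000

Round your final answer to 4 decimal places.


From Bayes' theorem: P(H|E) = P(E|H) × P(H) / P(E)

Rearranging for P(H):
P(H) = P(H|E) × P(E) / P(E|H)
     = 0.7286 × 0.6000 / 0.9250
     = 0.43716000 / 0.9250
     = 0.4726


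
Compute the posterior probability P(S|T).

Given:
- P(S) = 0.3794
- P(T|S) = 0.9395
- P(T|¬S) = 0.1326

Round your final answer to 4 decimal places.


Bayes' theorem: P(S|T) = P(T|S) × P(S) / P(T)

Step 1: Calculate P(T) using law of total probability
P(T) = P(T|S)P(S) + P(T|¬S)P(¬S)
     = 0.9395 × 0.3794 + 0.1326 × 0.6206
     = 0.35644630 + 0.08229156
     = 0.43873786

Step 2: Apply Bayes' theorem
P(S|T) = P(T|S) × P(S) / P(T)
       = 0.35644630 / 0.43873786
       = 0.8124


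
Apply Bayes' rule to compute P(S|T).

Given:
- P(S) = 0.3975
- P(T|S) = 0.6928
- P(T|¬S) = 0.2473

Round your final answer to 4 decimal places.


Bayes' theorem: P(S|T) = P(T|S) × P(S) / P(T)

Step 1: Calculate P(T) using law of total probability
P(T) = P(T|S)P(S) + P(T|¬S)P(¬S)
     = 0.6928 × 0.3975 + 0.2473 × 0.6025
     = 0.27538800 + 0.14899825
     = 0.42438625

Step 2: Apply Bayes' theorem
P(S|T) = P(T|S) × P(S) / P(T)
       = 0.27538800 / 0.42438625
       = 0.6489
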